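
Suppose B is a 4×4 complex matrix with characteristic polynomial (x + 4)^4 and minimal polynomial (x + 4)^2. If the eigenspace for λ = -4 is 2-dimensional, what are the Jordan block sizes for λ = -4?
Block sizes for λ = -4: [2, 2]

Step 1 — from the characteristic polynomial, algebraic multiplicity of λ = -4 is 4. From dim ker(B − (-4)·I) = 2, there are exactly 2 Jordan blocks for λ = -4.
Step 2 — from the minimal polynomial, the factor (x + 4)^2 tells us the largest block for λ = -4 has size 2.
Step 3 — with total size 4, 2 blocks, and largest block 2, the block sizes (in nonincreasing order) are [2, 2].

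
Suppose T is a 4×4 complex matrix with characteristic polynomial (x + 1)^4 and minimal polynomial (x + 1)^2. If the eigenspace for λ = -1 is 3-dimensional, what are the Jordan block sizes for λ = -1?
Block sizes for λ = -1: [2, 1, 1]

Step 1 — from the characteristic polynomial, algebraic multiplicity of λ = -1 is 4. From dim ker(T − (-1)·I) = 3, there are exactly 3 Jordan blocks for λ = -1.
Step 2 — from the minimal polynomial, the factor (x + 1)^2 tells us the largest block for λ = -1 has size 2.
Step 3 — with total size 4, 3 blocks, and largest block 2, the block sizes (in nonincreasing order) are [2, 1, 1].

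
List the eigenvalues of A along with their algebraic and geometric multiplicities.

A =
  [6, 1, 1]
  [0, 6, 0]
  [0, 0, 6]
λ = 6: alg = 3, geom = 2

Step 1 — factor the characteristic polynomial to read off the algebraic multiplicities:
  χ_A(x) = (x - 6)^3

Step 2 — compute geometric multiplicities via the rank-nullity identity g(λ) = n − rank(A − λI):
  rank(A − (6)·I) = 1, so dim ker(A − (6)·I) = n − 1 = 2

Summary:
  λ = 6: algebraic multiplicity = 3, geometric multiplicity = 2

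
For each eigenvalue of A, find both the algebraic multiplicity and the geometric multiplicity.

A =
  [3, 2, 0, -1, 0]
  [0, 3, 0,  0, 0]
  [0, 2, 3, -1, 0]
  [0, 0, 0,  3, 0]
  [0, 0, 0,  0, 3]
λ = 3: alg = 5, geom = 4

Step 1 — factor the characteristic polynomial to read off the algebraic multiplicities:
  χ_A(x) = (x - 3)^5

Step 2 — compute geometric multiplicities via the rank-nullity identity g(λ) = n − rank(A − λI):
  rank(A − (3)·I) = 1, so dim ker(A − (3)·I) = n − 1 = 4

Summary:
  λ = 3: algebraic multiplicity = 5, geometric multiplicity = 4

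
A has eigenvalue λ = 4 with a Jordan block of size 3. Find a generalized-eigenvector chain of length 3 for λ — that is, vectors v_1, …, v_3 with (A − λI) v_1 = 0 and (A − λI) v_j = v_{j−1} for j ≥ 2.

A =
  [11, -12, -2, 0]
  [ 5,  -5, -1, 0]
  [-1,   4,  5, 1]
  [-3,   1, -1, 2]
A Jordan chain for λ = 4 of length 3:
v_1 = (-2, -1, -1, 3)ᵀ
v_2 = (2, 1, 2, -5)ᵀ
v_3 = (2, 1, 0, 0)ᵀ

Let N = A − (4)·I. We want v_3 with N^3 v_3 = 0 but N^2 v_3 ≠ 0; then v_{j-1} := N · v_j for j = 3, …, 2.

Pick v_3 = (2, 1, 0, 0)ᵀ.
Then v_2 = N · v_3 = (2, 1, 2, -5)ᵀ.
Then v_1 = N · v_2 = (-2, -1, -1, 3)ᵀ.

Sanity check: (A − (4)·I) v_1 = (0, 0, 0, 0)ᵀ = 0. ✓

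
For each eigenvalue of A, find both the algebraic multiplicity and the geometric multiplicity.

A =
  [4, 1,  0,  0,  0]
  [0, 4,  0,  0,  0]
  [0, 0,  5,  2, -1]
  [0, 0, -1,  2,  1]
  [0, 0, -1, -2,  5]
λ = 4: alg = 5, geom = 3

Step 1 — factor the characteristic polynomial to read off the algebraic multiplicities:
  χ_A(x) = (x - 4)^5

Step 2 — compute geometric multiplicities via the rank-nullity identity g(λ) = n − rank(A − λI):
  rank(A − (4)·I) = 2, so dim ker(A − (4)·I) = n − 2 = 3

Summary:
  λ = 4: algebraic multiplicity = 5, geometric multiplicity = 3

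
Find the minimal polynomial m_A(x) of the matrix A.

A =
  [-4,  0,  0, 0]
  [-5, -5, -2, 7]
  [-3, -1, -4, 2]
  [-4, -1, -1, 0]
x^4 + 13*x^3 + 63*x^2 + 135*x + 108

The characteristic polynomial is χ_A(x) = (x + 3)^3*(x + 4), so the eigenvalues are known. The minimal polynomial is
  m_A(x) = Π_λ (x − λ)^{k_λ}
where k_λ is the size of the *largest* Jordan block for λ (equivalently, the smallest k with (A − λI)^k v = 0 for every generalised eigenvector v of λ).

  λ = -4: largest Jordan block has size 1, contributing (x + 4)
  λ = -3: largest Jordan block has size 3, contributing (x + 3)^3

So m_A(x) = (x + 3)^3*(x + 4) = x^4 + 13*x^3 + 63*x^2 + 135*x + 108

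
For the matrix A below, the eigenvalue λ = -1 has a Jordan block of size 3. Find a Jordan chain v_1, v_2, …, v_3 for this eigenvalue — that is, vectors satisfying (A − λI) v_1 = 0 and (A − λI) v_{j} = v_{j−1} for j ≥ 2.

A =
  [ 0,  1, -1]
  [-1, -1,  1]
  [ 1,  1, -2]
A Jordan chain for λ = -1 of length 3:
v_1 = (-1, 0, -1)ᵀ
v_2 = (1, -1, 1)ᵀ
v_3 = (1, 0, 0)ᵀ

Let N = A − (-1)·I. We want v_3 with N^3 v_3 = 0 but N^2 v_3 ≠ 0; then v_{j-1} := N · v_j for j = 3, …, 2.

Pick v_3 = (1, 0, 0)ᵀ.
Then v_2 = N · v_3 = (1, -1, 1)ᵀ.
Then v_1 = N · v_2 = (-1, 0, -1)ᵀ.

Sanity check: (A − (-1)·I) v_1 = (0, 0, 0)ᵀ = 0. ✓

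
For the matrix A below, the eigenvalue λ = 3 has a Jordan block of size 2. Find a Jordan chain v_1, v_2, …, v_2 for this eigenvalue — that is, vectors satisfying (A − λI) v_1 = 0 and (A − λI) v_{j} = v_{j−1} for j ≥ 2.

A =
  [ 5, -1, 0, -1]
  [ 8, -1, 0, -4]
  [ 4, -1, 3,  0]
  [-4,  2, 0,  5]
A Jordan chain for λ = 3 of length 2:
v_1 = (2, 8, 4, -4)ᵀ
v_2 = (1, 0, 0, 0)ᵀ

Let N = A − (3)·I. We want v_2 with N^2 v_2 = 0 but N^1 v_2 ≠ 0; then v_{j-1} := N · v_j for j = 2, …, 2.

Pick v_2 = (1, 0, 0, 0)ᵀ.
Then v_1 = N · v_2 = (2, 8, 4, -4)ᵀ.

Sanity check: (A − (3)·I) v_1 = (0, 0, 0, 0)ᵀ = 0. ✓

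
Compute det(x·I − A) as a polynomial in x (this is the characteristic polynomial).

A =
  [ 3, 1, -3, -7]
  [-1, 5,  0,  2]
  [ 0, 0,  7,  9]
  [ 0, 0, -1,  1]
x^4 - 16*x^3 + 96*x^2 - 256*x + 256

Expanding det(x·I − A) (e.g. by cofactor expansion or by noting that A is similar to its Jordan form J, which has the same characteristic polynomial as A) gives
  χ_A(x) = x^4 - 16*x^3 + 96*x^2 - 256*x + 256
which factors as (x - 4)^4. The eigenvalues (with algebraic multiplicities) are λ = 4 with multiplicity 4.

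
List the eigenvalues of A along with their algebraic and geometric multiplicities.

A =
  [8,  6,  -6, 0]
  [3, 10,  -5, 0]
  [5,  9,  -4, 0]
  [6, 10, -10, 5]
λ = 4: alg = 1, geom = 1; λ = 5: alg = 3, geom = 2

Step 1 — factor the characteristic polynomial to read off the algebraic multiplicities:
  χ_A(x) = (x - 5)^3*(x - 4)

Step 2 — compute geometric multiplicities via the rank-nullity identity g(λ) = n − rank(A − λI):
  rank(A − (4)·I) = 3, so dim ker(A − (4)·I) = n − 3 = 1
  rank(A − (5)·I) = 2, so dim ker(A − (5)·I) = n − 2 = 2

Summary:
  λ = 4: algebraic multiplicity = 1, geometric multiplicity = 1
  λ = 5: algebraic multiplicity = 3, geometric multiplicity = 2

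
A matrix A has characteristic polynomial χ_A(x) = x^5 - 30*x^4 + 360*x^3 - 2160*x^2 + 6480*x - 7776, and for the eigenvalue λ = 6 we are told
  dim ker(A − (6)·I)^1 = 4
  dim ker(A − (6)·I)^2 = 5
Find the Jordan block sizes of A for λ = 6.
Block sizes for λ = 6: [2, 1, 1, 1]

From the dimensions of kernels of powers, the number of Jordan blocks of size at least j is d_j − d_{j−1} where d_j = dim ker(N^j) (with d_0 = 0). Computing the differences gives [4, 1].
The number of blocks of size exactly k is (#blocks of size ≥ k) − (#blocks of size ≥ k + 1), so the partition is: 3 block(s) of size 1, 1 block(s) of size 2.
In nonincreasing order the block sizes are [2, 1, 1, 1].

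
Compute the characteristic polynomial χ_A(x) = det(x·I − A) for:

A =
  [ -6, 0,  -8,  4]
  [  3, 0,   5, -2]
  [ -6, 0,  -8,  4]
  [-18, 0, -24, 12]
x^4 + 2*x^3

Expanding det(x·I − A) (e.g. by cofactor expansion or by noting that A is similar to its Jordan form J, which has the same characteristic polynomial as A) gives
  χ_A(x) = x^4 + 2*x^3
which factors as x^3*(x + 2). The eigenvalues (with algebraic multiplicities) are λ = -2 with multiplicity 1, λ = 0 with multiplicity 3.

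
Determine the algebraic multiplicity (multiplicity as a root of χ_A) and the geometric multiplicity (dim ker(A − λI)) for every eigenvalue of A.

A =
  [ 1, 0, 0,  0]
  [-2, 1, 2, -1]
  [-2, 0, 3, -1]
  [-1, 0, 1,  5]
λ = 1: alg = 2, geom = 2; λ = 4: alg = 2, geom = 1

Step 1 — factor the characteristic polynomial to read off the algebraic multiplicities:
  χ_A(x) = (x - 4)^2*(x - 1)^2

Step 2 — compute geometric multiplicities via the rank-nullity identity g(λ) = n − rank(A − λI):
  rank(A − (1)·I) = 2, so dim ker(A − (1)·I) = n − 2 = 2
  rank(A − (4)·I) = 3, so dim ker(A − (4)·I) = n − 3 = 1

Summary:
  λ = 1: algebraic multiplicity = 2, geometric multiplicity = 2
  λ = 4: algebraic multiplicity = 2, geometric multiplicity = 1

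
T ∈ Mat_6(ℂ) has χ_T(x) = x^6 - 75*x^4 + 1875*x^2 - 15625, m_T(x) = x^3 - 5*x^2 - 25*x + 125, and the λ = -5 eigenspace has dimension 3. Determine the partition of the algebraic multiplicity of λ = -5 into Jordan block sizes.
Block sizes for λ = -5: [1, 1, 1]

Step 1 — from the characteristic polynomial, algebraic multiplicity of λ = -5 is 3. From dim ker(T − (-5)·I) = 3, there are exactly 3 Jordan blocks for λ = -5.
Step 2 — from the minimal polynomial, the factor (x + 5) tells us the largest block for λ = -5 has size 1.
Step 3 — with total size 3, 3 blocks, and largest block 1, the block sizes (in nonincreasing order) are [1, 1, 1].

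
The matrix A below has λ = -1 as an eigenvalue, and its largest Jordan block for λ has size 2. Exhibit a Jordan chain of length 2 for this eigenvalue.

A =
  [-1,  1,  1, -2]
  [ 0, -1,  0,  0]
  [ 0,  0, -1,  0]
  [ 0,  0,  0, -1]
A Jordan chain for λ = -1 of length 2:
v_1 = (1, 0, 0, 0)ᵀ
v_2 = (0, 1, 0, 0)ᵀ

Let N = A − (-1)·I. We want v_2 with N^2 v_2 = 0 but N^1 v_2 ≠ 0; then v_{j-1} := N · v_j for j = 2, …, 2.

Pick v_2 = (0, 1, 0, 0)ᵀ.
Then v_1 = N · v_2 = (1, 0, 0, 0)ᵀ.

Sanity check: (A − (-1)·I) v_1 = (0, 0, 0, 0)ᵀ = 0. ✓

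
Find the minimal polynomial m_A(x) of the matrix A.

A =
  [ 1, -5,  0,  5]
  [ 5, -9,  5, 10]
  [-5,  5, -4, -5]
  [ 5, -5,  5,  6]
x^2 + 3*x - 4

The characteristic polynomial is χ_A(x) = (x - 1)^2*(x + 4)^2, so the eigenvalues are known. The minimal polynomial is
  m_A(x) = Π_λ (x − λ)^{k_λ}
where k_λ is the size of the *largest* Jordan block for λ (equivalently, the smallest k with (A − λI)^k v = 0 for every generalised eigenvector v of λ).

  λ = -4: largest Jordan block has size 1, contributing (x + 4)
  λ = 1: largest Jordan block has size 1, contributing (x − 1)

So m_A(x) = (x - 1)*(x + 4) = x^2 + 3*x - 4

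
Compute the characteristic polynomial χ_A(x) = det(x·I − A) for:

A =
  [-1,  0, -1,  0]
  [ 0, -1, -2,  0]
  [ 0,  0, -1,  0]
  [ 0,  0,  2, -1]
x^4 + 4*x^3 + 6*x^2 + 4*x + 1

Expanding det(x·I − A) (e.g. by cofactor expansion or by noting that A is similar to its Jordan form J, which has the same characteristic polynomial as A) gives
  χ_A(x) = x^4 + 4*x^3 + 6*x^2 + 4*x + 1
which factors as (x + 1)^4. The eigenvalues (with algebraic multiplicities) are λ = -1 with multiplicity 4.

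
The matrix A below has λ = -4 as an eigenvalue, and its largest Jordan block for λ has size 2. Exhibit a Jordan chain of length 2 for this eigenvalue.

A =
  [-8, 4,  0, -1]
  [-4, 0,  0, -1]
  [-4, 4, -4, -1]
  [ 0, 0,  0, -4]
A Jordan chain for λ = -4 of length 2:
v_1 = (-4, -4, -4, 0)ᵀ
v_2 = (1, 0, 0, 0)ᵀ

Let N = A − (-4)·I. We want v_2 with N^2 v_2 = 0 but N^1 v_2 ≠ 0; then v_{j-1} := N · v_j for j = 2, …, 2.

Pick v_2 = (1, 0, 0, 0)ᵀ.
Then v_1 = N · v_2 = (-4, -4, -4, 0)ᵀ.

Sanity check: (A − (-4)·I) v_1 = (0, 0, 0, 0)ᵀ = 0. ✓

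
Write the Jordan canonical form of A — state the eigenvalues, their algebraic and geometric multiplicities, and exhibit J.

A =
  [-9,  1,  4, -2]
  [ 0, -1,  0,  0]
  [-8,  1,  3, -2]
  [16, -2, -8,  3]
J_2(-1) ⊕ J_1(-1) ⊕ J_1(-1)

The characteristic polynomial is
  det(x·I − A) = x^4 + 4*x^3 + 6*x^2 + 4*x + 1 = (x + 1)^4

Eigenvalues and multiplicities (the geometric multiplicity of λ is n − rank(A − λI), which equals the number of Jordan blocks for λ):
  λ = -1: algebraic multiplicity = 4, geometric multiplicity = 3

Determining the block sizes for each eigenvalue:
  λ = -1: 3 blocks summing to 4 forces exactly one block of size 2 and the rest size 1 → block sizes [2, 1, 1]

Assembling the blocks gives a Jordan form
J =
  [-1,  1,  0,  0]
  [ 0, -1,  0,  0]
  [ 0,  0, -1,  0]
  [ 0,  0,  0, -1]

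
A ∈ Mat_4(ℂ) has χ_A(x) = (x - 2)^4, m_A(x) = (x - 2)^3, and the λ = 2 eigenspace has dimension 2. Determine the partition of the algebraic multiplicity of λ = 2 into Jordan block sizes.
Block sizes for λ = 2: [3, 1]

Step 1 — from the characteristic polynomial, algebraic multiplicity of λ = 2 is 4. From dim ker(A − (2)·I) = 2, there are exactly 2 Jordan blocks for λ = 2.
Step 2 — from the minimal polynomial, the factor (x − 2)^3 tells us the largest block for λ = 2 has size 3.
Step 3 — with total size 4, 2 blocks, and largest block 3, the block sizes (in nonincreasing order) are [3, 1].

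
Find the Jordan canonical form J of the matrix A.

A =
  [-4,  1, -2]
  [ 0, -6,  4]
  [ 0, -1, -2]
J_2(-4) ⊕ J_1(-4)

The characteristic polynomial is
  det(x·I − A) = x^3 + 12*x^2 + 48*x + 64 = (x + 4)^3

Eigenvalues and multiplicities (the geometric multiplicity of λ is n − rank(A − λI), which equals the number of Jordan blocks for λ):
  λ = -4: algebraic multiplicity = 3, geometric multiplicity = 2

Determining the block sizes for each eigenvalue:
  λ = -4: 2 blocks summing to 3 forces exactly one block of size 2 and the rest size 1 → block sizes [2, 1]

Assembling the blocks gives a Jordan form
J =
  [-4,  1,  0]
  [ 0, -4,  0]
  [ 0,  0, -4]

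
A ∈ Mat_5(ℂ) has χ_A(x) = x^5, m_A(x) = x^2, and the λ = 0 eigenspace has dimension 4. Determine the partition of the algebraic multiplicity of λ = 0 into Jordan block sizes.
Block sizes for λ = 0: [2, 1, 1, 1]

Step 1 — from the characteristic polynomial, algebraic multiplicity of λ = 0 is 5. From dim ker(A − (0)·I) = 4, there are exactly 4 Jordan blocks for λ = 0.
Step 2 — from the minimal polynomial, the factor (x − 0)^2 tells us the largest block for λ = 0 has size 2.
Step 3 — with total size 5, 4 blocks, and largest block 2, the block sizes (in nonincreasing order) are [2, 1, 1, 1].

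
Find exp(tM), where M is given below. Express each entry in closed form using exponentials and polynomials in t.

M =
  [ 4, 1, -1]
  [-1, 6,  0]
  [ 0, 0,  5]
e^{tM} =
  [-t*exp(5*t) + exp(5*t), t*exp(5*t), t^2*exp(5*t)/2 - t*exp(5*t)]
  [-t*exp(5*t), t*exp(5*t) + exp(5*t), t^2*exp(5*t)/2]
  [0, 0, exp(5*t)]

Strategy: write M = P · J · P⁻¹ where J is a Jordan canonical form, so e^{tM} = P · e^{tJ} · P⁻¹, and e^{tJ} can be computed block-by-block.

M has Jordan form
J =
  [5, 1, 0]
  [0, 5, 1]
  [0, 0, 5]
(up to reordering of blocks).

Per-block formulas:
  For a 3×3 Jordan block J_3(5): exp(t · J_3(5)) = e^(5t)·(I + t·N + (t^2/2)·N^2), where N is the 3×3 nilpotent shift.

After assembling e^{tJ} and conjugating by P, we get:

e^{tM} =
  [-t*exp(5*t) + exp(5*t), t*exp(5*t), t^2*exp(5*t)/2 - t*exp(5*t)]
  [-t*exp(5*t), t*exp(5*t) + exp(5*t), t^2*exp(5*t)/2]
  [0, 0, exp(5*t)]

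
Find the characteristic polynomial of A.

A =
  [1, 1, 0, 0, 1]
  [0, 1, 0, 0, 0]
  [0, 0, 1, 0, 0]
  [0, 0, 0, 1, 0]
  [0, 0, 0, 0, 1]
x^5 - 5*x^4 + 10*x^3 - 10*x^2 + 5*x - 1

Expanding det(x·I − A) (e.g. by cofactor expansion or by noting that A is similar to its Jordan form J, which has the same characteristic polynomial as A) gives
  χ_A(x) = x^5 - 5*x^4 + 10*x^3 - 10*x^2 + 5*x - 1
which factors as (x - 1)^5. The eigenvalues (with algebraic multiplicities) are λ = 1 with multiplicity 5.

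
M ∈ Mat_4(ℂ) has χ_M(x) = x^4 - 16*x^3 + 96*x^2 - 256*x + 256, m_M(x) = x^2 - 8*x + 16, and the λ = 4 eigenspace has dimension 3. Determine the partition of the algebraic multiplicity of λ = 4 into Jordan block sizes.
Block sizes for λ = 4: [2, 1, 1]

Step 1 — from the characteristic polynomial, algebraic multiplicity of λ = 4 is 4. From dim ker(M − (4)·I) = 3, there are exactly 3 Jordan blocks for λ = 4.
Step 2 — from the minimal polynomial, the factor (x − 4)^2 tells us the largest block for λ = 4 has size 2.
Step 3 — with total size 4, 3 blocks, and largest block 2, the block sizes (in nonincreasing order) are [2, 1, 1].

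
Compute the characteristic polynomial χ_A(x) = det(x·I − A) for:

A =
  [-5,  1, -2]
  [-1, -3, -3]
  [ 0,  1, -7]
x^3 + 15*x^2 + 75*x + 125

Expanding det(x·I − A) (e.g. by cofactor expansion or by noting that A is similar to its Jordan form J, which has the same characteristic polynomial as A) gives
  χ_A(x) = x^3 + 15*x^2 + 75*x + 125
which factors as (x + 5)^3. The eigenvalues (with algebraic multiplicities) are λ = -5 with multiplicity 3.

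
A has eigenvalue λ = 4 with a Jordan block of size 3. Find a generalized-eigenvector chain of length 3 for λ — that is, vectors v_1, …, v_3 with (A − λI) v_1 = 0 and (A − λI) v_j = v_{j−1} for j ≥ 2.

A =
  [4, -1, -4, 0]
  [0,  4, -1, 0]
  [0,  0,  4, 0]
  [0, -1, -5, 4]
A Jordan chain for λ = 4 of length 3:
v_1 = (1, 0, 0, 1)ᵀ
v_2 = (-4, -1, 0, -5)ᵀ
v_3 = (0, 0, 1, 0)ᵀ

Let N = A − (4)·I. We want v_3 with N^3 v_3 = 0 but N^2 v_3 ≠ 0; then v_{j-1} := N · v_j for j = 3, …, 2.

Pick v_3 = (0, 0, 1, 0)ᵀ.
Then v_2 = N · v_3 = (-4, -1, 0, -5)ᵀ.
Then v_1 = N · v_2 = (1, 0, 0, 1)ᵀ.

Sanity check: (A − (4)·I) v_1 = (0, 0, 0, 0)ᵀ = 0. ✓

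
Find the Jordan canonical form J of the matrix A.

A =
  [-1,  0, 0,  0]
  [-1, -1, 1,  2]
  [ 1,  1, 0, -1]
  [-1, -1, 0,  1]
J_1(-1) ⊕ J_3(0)

The characteristic polynomial is
  det(x·I − A) = x^4 + x^3 = x^3*(x + 1)

Eigenvalues and multiplicities (the geometric multiplicity of λ is n − rank(A − λI), which equals the number of Jordan blocks for λ):
  λ = -1: algebraic multiplicity = 1, geometric multiplicity = 1
  λ = 0: algebraic multiplicity = 3, geometric multiplicity = 1

Determining the block sizes for each eigenvalue:
  λ = -1: one block (gm = 1), so the single block has size am = 1 → block sizes [1]
  λ = 0: one block (gm = 1), so the single block has size am = 3 → block sizes [3]

Assembling the blocks gives a Jordan form
J =
  [-1, 0, 0, 0]
  [ 0, 0, 1, 0]
  [ 0, 0, 0, 1]
  [ 0, 0, 0, 0]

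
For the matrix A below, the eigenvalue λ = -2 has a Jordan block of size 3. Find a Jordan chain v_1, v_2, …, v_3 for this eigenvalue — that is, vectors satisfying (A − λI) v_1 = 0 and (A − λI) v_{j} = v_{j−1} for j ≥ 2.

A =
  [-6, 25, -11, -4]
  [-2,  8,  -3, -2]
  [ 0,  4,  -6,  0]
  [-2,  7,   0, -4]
A Jordan chain for λ = -2 of length 3:
v_1 = (-26, -8, -8, -2)ᵀ
v_2 = (-4, -2, 0, -2)ᵀ
v_3 = (1, 0, 0, 0)ᵀ

Let N = A − (-2)·I. We want v_3 with N^3 v_3 = 0 but N^2 v_3 ≠ 0; then v_{j-1} := N · v_j for j = 3, …, 2.

Pick v_3 = (1, 0, 0, 0)ᵀ.
Then v_2 = N · v_3 = (-4, -2, 0, -2)ᵀ.
Then v_1 = N · v_2 = (-26, -8, -8, -2)ᵀ.

Sanity check: (A − (-2)·I) v_1 = (0, 0, 0, 0)ᵀ = 0. ✓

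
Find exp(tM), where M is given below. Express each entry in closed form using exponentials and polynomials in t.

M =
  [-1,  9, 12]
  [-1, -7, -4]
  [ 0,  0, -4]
e^{tM} =
  [3*t*exp(-4*t) + exp(-4*t), 9*t*exp(-4*t), 12*t*exp(-4*t)]
  [-t*exp(-4*t), -3*t*exp(-4*t) + exp(-4*t), -4*t*exp(-4*t)]
  [0, 0, exp(-4*t)]

Strategy: write M = P · J · P⁻¹ where J is a Jordan canonical form, so e^{tM} = P · e^{tJ} · P⁻¹, and e^{tJ} can be computed block-by-block.

M has Jordan form
J =
  [-4,  1,  0]
  [ 0, -4,  0]
  [ 0,  0, -4]
(up to reordering of blocks).

Per-block formulas:
  For a 2×2 Jordan block J_2(-4): exp(t · J_2(-4)) = e^(-4t)·(I + t·N), where N is the 2×2 nilpotent shift.
  For a 1×1 block at λ = -4: exp(t · [-4]) = [e^(-4t)].

After assembling e^{tJ} and conjugating by P, we get:

e^{tM} =
  [3*t*exp(-4*t) + exp(-4*t), 9*t*exp(-4*t), 12*t*exp(-4*t)]
  [-t*exp(-4*t), -3*t*exp(-4*t) + exp(-4*t), -4*t*exp(-4*t)]
  [0, 0, exp(-4*t)]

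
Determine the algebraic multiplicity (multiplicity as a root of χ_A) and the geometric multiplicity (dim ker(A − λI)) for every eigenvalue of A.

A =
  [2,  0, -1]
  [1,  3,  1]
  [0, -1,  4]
λ = 3: alg = 3, geom = 1

Step 1 — factor the characteristic polynomial to read off the algebraic multiplicities:
  χ_A(x) = (x - 3)^3

Step 2 — compute geometric multiplicities via the rank-nullity identity g(λ) = n − rank(A − λI):
  rank(A − (3)·I) = 2, so dim ker(A − (3)·I) = n − 2 = 1

Summary:
  λ = 3: algebraic multiplicity = 3, geometric multiplicity = 1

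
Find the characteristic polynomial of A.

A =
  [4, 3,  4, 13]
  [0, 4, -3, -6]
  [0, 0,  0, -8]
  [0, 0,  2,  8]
x^4 - 16*x^3 + 96*x^2 - 256*x + 256

Expanding det(x·I − A) (e.g. by cofactor expansion or by noting that A is similar to its Jordan form J, which has the same characteristic polynomial as A) gives
  χ_A(x) = x^4 - 16*x^3 + 96*x^2 - 256*x + 256
which factors as (x - 4)^4. The eigenvalues (with algebraic multiplicities) are λ = 4 with multiplicity 4.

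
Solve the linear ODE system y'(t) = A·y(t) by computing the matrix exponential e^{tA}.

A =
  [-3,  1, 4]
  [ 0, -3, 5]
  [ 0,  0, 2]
e^{tA} =
  [exp(-3*t), t*exp(-3*t), -t*exp(-3*t) + exp(2*t) - exp(-3*t)]
  [0, exp(-3*t), exp(2*t) - exp(-3*t)]
  [0, 0, exp(2*t)]

Strategy: write A = P · J · P⁻¹ where J is a Jordan canonical form, so e^{tA} = P · e^{tJ} · P⁻¹, and e^{tJ} can be computed block-by-block.

A has Jordan form
J =
  [-3,  1, 0]
  [ 0, -3, 0]
  [ 0,  0, 2]
(up to reordering of blocks).

Per-block formulas:
  For a 1×1 block at λ = 2: exp(t · [2]) = [e^(2t)].
  For a 2×2 Jordan block J_2(-3): exp(t · J_2(-3)) = e^(-3t)·(I + t·N), where N is the 2×2 nilpotent shift.

After assembling e^{tJ} and conjugating by P, we get:

e^{tA} =
  [exp(-3*t), t*exp(-3*t), -t*exp(-3*t) + exp(2*t) - exp(-3*t)]
  [0, exp(-3*t), exp(2*t) - exp(-3*t)]
  [0, 0, exp(2*t)]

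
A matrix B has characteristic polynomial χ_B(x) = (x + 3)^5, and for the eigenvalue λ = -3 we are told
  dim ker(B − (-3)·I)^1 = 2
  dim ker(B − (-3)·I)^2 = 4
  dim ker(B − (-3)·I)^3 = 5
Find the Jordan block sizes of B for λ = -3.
Block sizes for λ = -3: [3, 2]

From the dimensions of kernels of powers, the number of Jordan blocks of size at least j is d_j − d_{j−1} where d_j = dim ker(N^j) (with d_0 = 0). Computing the differences gives [2, 2, 1].
The number of blocks of size exactly k is (#blocks of size ≥ k) − (#blocks of size ≥ k + 1), so the partition is: 1 block(s) of size 2, 1 block(s) of size 3.
In nonincreasing order the block sizes are [3, 2].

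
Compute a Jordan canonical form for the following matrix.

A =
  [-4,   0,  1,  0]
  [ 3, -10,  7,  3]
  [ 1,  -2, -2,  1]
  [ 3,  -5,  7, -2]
J_2(-5) ⊕ J_2(-4)

The characteristic polynomial is
  det(x·I − A) = x^4 + 18*x^3 + 121*x^2 + 360*x + 400 = (x + 4)^2*(x + 5)^2

Eigenvalues and multiplicities (the geometric multiplicity of λ is n − rank(A − λI), which equals the number of Jordan blocks for λ):
  λ = -5: algebraic multiplicity = 2, geometric multiplicity = 1
  λ = -4: algebraic multiplicity = 2, geometric multiplicity = 1

Determining the block sizes for each eigenvalue:
  λ = -5: one block (gm = 1), so the single block has size am = 2 → block sizes [2]
  λ = -4: one block (gm = 1), so the single block has size am = 2 → block sizes [2]

Assembling the blocks gives a Jordan form
J =
  [-5,  1,  0,  0]
  [ 0, -5,  0,  0]
  [ 0,  0, -4,  1]
  [ 0,  0,  0, -4]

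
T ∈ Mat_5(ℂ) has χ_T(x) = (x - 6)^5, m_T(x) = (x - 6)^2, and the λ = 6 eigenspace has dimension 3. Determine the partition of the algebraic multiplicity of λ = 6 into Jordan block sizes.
Block sizes for λ = 6: [2, 2, 1]

Step 1 — from the characteristic polynomial, algebraic multiplicity of λ = 6 is 5. From dim ker(T − (6)·I) = 3, there are exactly 3 Jordan blocks for λ = 6.
Step 2 — from the minimal polynomial, the factor (x − 6)^2 tells us the largest block for λ = 6 has size 2.
Step 3 — with total size 5, 3 blocks, and largest block 2, the block sizes (in nonincreasing order) are [2, 2, 1].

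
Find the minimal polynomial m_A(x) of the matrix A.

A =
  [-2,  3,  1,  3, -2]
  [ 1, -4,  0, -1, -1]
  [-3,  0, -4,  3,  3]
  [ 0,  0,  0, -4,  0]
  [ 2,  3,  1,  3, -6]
x^2 + 8*x + 16

The characteristic polynomial is χ_A(x) = (x + 4)^5, so the eigenvalues are known. The minimal polynomial is
  m_A(x) = Π_λ (x − λ)^{k_λ}
where k_λ is the size of the *largest* Jordan block for λ (equivalently, the smallest k with (A − λI)^k v = 0 for every generalised eigenvector v of λ).

  λ = -4: largest Jordan block has size 2, contributing (x + 4)^2

So m_A(x) = (x + 4)^2 = x^2 + 8*x + 16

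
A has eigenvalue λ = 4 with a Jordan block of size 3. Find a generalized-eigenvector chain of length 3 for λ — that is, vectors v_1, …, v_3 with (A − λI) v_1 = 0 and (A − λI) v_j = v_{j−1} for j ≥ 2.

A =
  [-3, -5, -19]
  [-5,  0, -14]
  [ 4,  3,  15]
A Jordan chain for λ = 4 of length 3:
v_1 = (-2, -1, 1)ᵀ
v_2 = (-7, -5, 4)ᵀ
v_3 = (1, 0, 0)ᵀ

Let N = A − (4)·I. We want v_3 with N^3 v_3 = 0 but N^2 v_3 ≠ 0; then v_{j-1} := N · v_j for j = 3, …, 2.

Pick v_3 = (1, 0, 0)ᵀ.
Then v_2 = N · v_3 = (-7, -5, 4)ᵀ.
Then v_1 = N · v_2 = (-2, -1, 1)ᵀ.

Sanity check: (A − (4)·I) v_1 = (0, 0, 0)ᵀ = 0. ✓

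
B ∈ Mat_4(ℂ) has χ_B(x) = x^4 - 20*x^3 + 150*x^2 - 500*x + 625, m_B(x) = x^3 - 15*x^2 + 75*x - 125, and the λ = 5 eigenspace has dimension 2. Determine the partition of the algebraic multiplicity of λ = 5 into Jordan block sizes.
Block sizes for λ = 5: [3, 1]

Step 1 — from the characteristic polynomial, algebraic multiplicity of λ = 5 is 4. From dim ker(B − (5)·I) = 2, there are exactly 2 Jordan blocks for λ = 5.
Step 2 — from the minimal polynomial, the factor (x − 5)^3 tells us the largest block for λ = 5 has size 3.
Step 3 — with total size 4, 2 blocks, and largest block 3, the block sizes (in nonincreasing order) are [3, 1].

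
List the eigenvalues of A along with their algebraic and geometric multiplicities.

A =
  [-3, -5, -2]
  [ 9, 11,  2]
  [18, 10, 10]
λ = 6: alg = 3, geom = 2

Step 1 — factor the characteristic polynomial to read off the algebraic multiplicities:
  χ_A(x) = (x - 6)^3

Step 2 — compute geometric multiplicities via the rank-nullity identity g(λ) = n − rank(A − λI):
  rank(A − (6)·I) = 1, so dim ker(A − (6)·I) = n − 1 = 2

Summary:
  λ = 6: algebraic multiplicity = 3, geometric multiplicity = 2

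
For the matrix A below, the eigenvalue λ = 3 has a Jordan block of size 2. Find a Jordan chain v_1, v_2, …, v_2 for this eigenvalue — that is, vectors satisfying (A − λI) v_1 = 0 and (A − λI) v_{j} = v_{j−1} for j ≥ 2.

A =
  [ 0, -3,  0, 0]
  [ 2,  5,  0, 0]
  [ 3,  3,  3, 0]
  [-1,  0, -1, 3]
A Jordan chain for λ = 3 of length 2:
v_1 = (0, 0, 0, -1)ᵀ
v_2 = (1, -1, 0, 0)ᵀ

Let N = A − (3)·I. We want v_2 with N^2 v_2 = 0 but N^1 v_2 ≠ 0; then v_{j-1} := N · v_j for j = 2, …, 2.

Pick v_2 = (1, -1, 0, 0)ᵀ.
Then v_1 = N · v_2 = (0, 0, 0, -1)ᵀ.

Sanity check: (A − (3)·I) v_1 = (0, 0, 0, 0)ᵀ = 0. ✓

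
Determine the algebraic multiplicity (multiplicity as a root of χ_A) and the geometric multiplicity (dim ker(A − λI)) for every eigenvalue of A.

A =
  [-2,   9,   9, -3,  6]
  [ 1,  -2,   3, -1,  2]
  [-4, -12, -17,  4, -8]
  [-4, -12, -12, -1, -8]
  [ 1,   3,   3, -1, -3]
λ = -5: alg = 5, geom = 4

Step 1 — factor the characteristic polynomial to read off the algebraic multiplicities:
  χ_A(x) = (x + 5)^5

Step 2 — compute geometric multiplicities via the rank-nullity identity g(λ) = n − rank(A − λI):
  rank(A − (-5)·I) = 1, so dim ker(A − (-5)·I) = n − 1 = 4

Summary:
  λ = -5: algebraic multiplicity = 5, geometric multiplicity = 4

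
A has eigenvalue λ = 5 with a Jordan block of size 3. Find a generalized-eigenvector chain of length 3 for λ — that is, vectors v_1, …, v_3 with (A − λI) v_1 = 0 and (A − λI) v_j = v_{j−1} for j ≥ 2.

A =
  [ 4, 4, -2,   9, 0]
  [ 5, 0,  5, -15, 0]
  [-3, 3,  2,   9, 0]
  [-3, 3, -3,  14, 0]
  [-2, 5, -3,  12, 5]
A Jordan chain for λ = 5 of length 3:
v_1 = (-3, 15, -9, -9, -6)ᵀ
v_2 = (4, -5, 3, 3, 5)ᵀ
v_3 = (0, 1, 0, 0, 0)ᵀ

Let N = A − (5)·I. We want v_3 with N^3 v_3 = 0 but N^2 v_3 ≠ 0; then v_{j-1} := N · v_j for j = 3, …, 2.

Pick v_3 = (0, 1, 0, 0, 0)ᵀ.
Then v_2 = N · v_3 = (4, -5, 3, 3, 5)ᵀ.
Then v_1 = N · v_2 = (-3, 15, -9, -9, -6)ᵀ.

Sanity check: (A − (5)·I) v_1 = (0, 0, 0, 0, 0)ᵀ = 0. ✓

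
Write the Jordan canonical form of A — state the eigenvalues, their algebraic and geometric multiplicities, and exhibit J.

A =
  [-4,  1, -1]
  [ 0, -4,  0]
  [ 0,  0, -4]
J_2(-4) ⊕ J_1(-4)

The characteristic polynomial is
  det(x·I − A) = x^3 + 12*x^2 + 48*x + 64 = (x + 4)^3

Eigenvalues and multiplicities (the geometric multiplicity of λ is n − rank(A − λI), which equals the number of Jordan blocks for λ):
  λ = -4: algebraic multiplicity = 3, geometric multiplicity = 2

Determining the block sizes for each eigenvalue:
  λ = -4: 2 blocks summing to 3 forces exactly one block of size 2 and the rest size 1 → block sizes [2, 1]

Assembling the blocks gives a Jordan form
J =
  [-4,  1,  0]
  [ 0, -4,  0]
  [ 0,  0, -4]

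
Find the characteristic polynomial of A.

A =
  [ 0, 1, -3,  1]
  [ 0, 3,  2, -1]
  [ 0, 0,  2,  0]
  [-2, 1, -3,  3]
x^4 - 8*x^3 + 24*x^2 - 32*x + 16

Expanding det(x·I − A) (e.g. by cofactor expansion or by noting that A is similar to its Jordan form J, which has the same characteristic polynomial as A) gives
  χ_A(x) = x^4 - 8*x^3 + 24*x^2 - 32*x + 16
which factors as (x - 2)^4. The eigenvalues (with algebraic multiplicities) are λ = 2 with multiplicity 4.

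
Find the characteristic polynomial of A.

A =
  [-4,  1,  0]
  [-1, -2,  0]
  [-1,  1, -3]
x^3 + 9*x^2 + 27*x + 27

Expanding det(x·I − A) (e.g. by cofactor expansion or by noting that A is similar to its Jordan form J, which has the same characteristic polynomial as A) gives
  χ_A(x) = x^3 + 9*x^2 + 27*x + 27
which factors as (x + 3)^3. The eigenvalues (with algebraic multiplicities) are λ = -3 with multiplicity 3.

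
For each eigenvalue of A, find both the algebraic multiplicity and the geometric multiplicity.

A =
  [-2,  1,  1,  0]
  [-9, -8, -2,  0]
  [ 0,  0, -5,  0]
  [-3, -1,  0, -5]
λ = -5: alg = 4, geom = 2

Step 1 — factor the characteristic polynomial to read off the algebraic multiplicities:
  χ_A(x) = (x + 5)^4

Step 2 — compute geometric multiplicities via the rank-nullity identity g(λ) = n − rank(A − λI):
  rank(A − (-5)·I) = 2, so dim ker(A − (-5)·I) = n − 2 = 2

Summary:
  λ = -5: algebraic multiplicity = 4, geometric multiplicity = 2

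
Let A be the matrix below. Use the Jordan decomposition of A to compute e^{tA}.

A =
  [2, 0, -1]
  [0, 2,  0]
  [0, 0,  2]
e^{tA} =
  [exp(2*t), 0, -t*exp(2*t)]
  [0, exp(2*t), 0]
  [0, 0, exp(2*t)]

Strategy: write A = P · J · P⁻¹ where J is a Jordan canonical form, so e^{tA} = P · e^{tJ} · P⁻¹, and e^{tJ} can be computed block-by-block.

A has Jordan form
J =
  [2, 1, 0]
  [0, 2, 0]
  [0, 0, 2]
(up to reordering of blocks).

Per-block formulas:
  For a 1×1 block at λ = 2: exp(t · [2]) = [e^(2t)].
  For a 2×2 Jordan block J_2(2): exp(t · J_2(2)) = e^(2t)·(I + t·N), where N is the 2×2 nilpotent shift.

After assembling e^{tJ} and conjugating by P, we get:

e^{tA} =
  [exp(2*t), 0, -t*exp(2*t)]
  [0, exp(2*t), 0]
  [0, 0, exp(2*t)]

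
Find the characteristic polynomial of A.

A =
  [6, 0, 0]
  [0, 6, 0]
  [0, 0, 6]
x^3 - 18*x^2 + 108*x - 216

Expanding det(x·I − A) (e.g. by cofactor expansion or by noting that A is similar to its Jordan form J, which has the same characteristic polynomial as A) gives
  χ_A(x) = x^3 - 18*x^2 + 108*x - 216
which factors as (x - 6)^3. The eigenvalues (with algebraic multiplicities) are λ = 6 with multiplicity 3.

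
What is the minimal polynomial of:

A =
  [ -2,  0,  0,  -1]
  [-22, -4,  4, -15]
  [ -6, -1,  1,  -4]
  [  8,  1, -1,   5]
x^3

The characteristic polynomial is χ_A(x) = x^4, so the eigenvalues are known. The minimal polynomial is
  m_A(x) = Π_λ (x − λ)^{k_λ}
where k_λ is the size of the *largest* Jordan block for λ (equivalently, the smallest k with (A − λI)^k v = 0 for every generalised eigenvector v of λ).

  λ = 0: largest Jordan block has size 3, contributing (x − 0)^3

So m_A(x) = x^3 = x^3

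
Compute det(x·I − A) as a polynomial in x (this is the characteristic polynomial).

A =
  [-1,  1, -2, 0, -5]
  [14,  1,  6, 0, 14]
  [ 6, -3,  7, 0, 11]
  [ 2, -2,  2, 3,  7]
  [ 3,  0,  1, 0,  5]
x^5 - 15*x^4 + 90*x^3 - 270*x^2 + 405*x - 243

Expanding det(x·I − A) (e.g. by cofactor expansion or by noting that A is similar to its Jordan form J, which has the same characteristic polynomial as A) gives
  χ_A(x) = x^5 - 15*x^4 + 90*x^3 - 270*x^2 + 405*x - 243
which factors as (x - 3)^5. The eigenvalues (with algebraic multiplicities) are λ = 3 with multiplicity 5.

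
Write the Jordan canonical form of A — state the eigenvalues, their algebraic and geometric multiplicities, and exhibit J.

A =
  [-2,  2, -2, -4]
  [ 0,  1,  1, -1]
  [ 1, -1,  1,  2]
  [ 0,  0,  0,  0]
J_3(0) ⊕ J_1(0)

The characteristic polynomial is
  det(x·I − A) = x^4

Eigenvalues and multiplicities (the geometric multiplicity of λ is n − rank(A − λI), which equals the number of Jordan blocks for λ):
  λ = 0: algebraic multiplicity = 4, geometric multiplicity = 2

Determining the block sizes for each eigenvalue:
  λ = 0: with am = 4 and gm = 2, the partition is not yet determined (e.g. several partitions of 4 into 2 parts exist). Let N = A − (0)·I. Computing rank(N^1) = 2, rank(N^2) = 1, rank(N^3) = 0; the number of blocks of size ≥ j is rank(N^{j−1}) − rank(N^j), giving [2, 1, 1]. So we have 1 block(s) of size 3, 1 block(s) of size 1 → block sizes [3, 1]

Assembling the blocks gives a Jordan form
J =
  [0, 1, 0, 0]
  [0, 0, 1, 0]
  [0, 0, 0, 0]
  [0, 0, 0, 0]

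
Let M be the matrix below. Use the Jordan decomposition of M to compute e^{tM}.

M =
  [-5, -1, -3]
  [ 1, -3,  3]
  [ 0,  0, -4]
e^{tM} =
  [-t*exp(-4*t) + exp(-4*t), -t*exp(-4*t), -3*t*exp(-4*t)]
  [t*exp(-4*t), t*exp(-4*t) + exp(-4*t), 3*t*exp(-4*t)]
  [0, 0, exp(-4*t)]

Strategy: write M = P · J · P⁻¹ where J is a Jordan canonical form, so e^{tM} = P · e^{tJ} · P⁻¹, and e^{tJ} can be computed block-by-block.

M has Jordan form
J =
  [-4,  1,  0]
  [ 0, -4,  0]
  [ 0,  0, -4]
(up to reordering of blocks).

Per-block formulas:
  For a 2×2 Jordan block J_2(-4): exp(t · J_2(-4)) = e^(-4t)·(I + t·N), where N is the 2×2 nilpotent shift.
  For a 1×1 block at λ = -4: exp(t · [-4]) = [e^(-4t)].

After assembling e^{tJ} and conjugating by P, we get:

e^{tM} =
  [-t*exp(-4*t) + exp(-4*t), -t*exp(-4*t), -3*t*exp(-4*t)]
  [t*exp(-4*t), t*exp(-4*t) + exp(-4*t), 3*t*exp(-4*t)]
  [0, 0, exp(-4*t)]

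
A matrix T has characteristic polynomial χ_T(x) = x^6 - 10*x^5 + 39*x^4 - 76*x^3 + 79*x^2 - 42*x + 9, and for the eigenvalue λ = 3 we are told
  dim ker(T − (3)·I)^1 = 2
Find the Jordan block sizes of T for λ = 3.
Block sizes for λ = 3: [1, 1]

From the dimensions of kernels of powers, the number of Jordan blocks of size at least j is d_j − d_{j−1} where d_j = dim ker(N^j) (with d_0 = 0). Computing the differences gives [2].
The number of blocks of size exactly k is (#blocks of size ≥ k) − (#blocks of size ≥ k + 1), so the partition is: 2 block(s) of size 1.
In nonincreasing order the block sizes are [1, 1].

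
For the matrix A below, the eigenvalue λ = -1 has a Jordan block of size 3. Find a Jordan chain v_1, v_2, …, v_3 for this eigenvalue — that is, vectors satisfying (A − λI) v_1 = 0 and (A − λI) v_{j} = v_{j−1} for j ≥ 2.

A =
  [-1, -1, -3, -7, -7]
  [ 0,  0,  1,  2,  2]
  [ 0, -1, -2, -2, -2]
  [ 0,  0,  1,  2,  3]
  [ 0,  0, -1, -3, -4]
A Jordan chain for λ = -1 of length 3:
v_1 = (2, 0, 0, -1, 1)ᵀ
v_2 = (-1, 1, -1, 0, 0)ᵀ
v_3 = (0, 1, 0, 0, 0)ᵀ

Let N = A − (-1)·I. We want v_3 with N^3 v_3 = 0 but N^2 v_3 ≠ 0; then v_{j-1} := N · v_j for j = 3, …, 2.

Pick v_3 = (0, 1, 0, 0, 0)ᵀ.
Then v_2 = N · v_3 = (-1, 1, -1, 0, 0)ᵀ.
Then v_1 = N · v_2 = (2, 0, 0, -1, 1)ᵀ.

Sanity check: (A − (-1)·I) v_1 = (0, 0, 0, 0, 0)ᵀ = 0. ✓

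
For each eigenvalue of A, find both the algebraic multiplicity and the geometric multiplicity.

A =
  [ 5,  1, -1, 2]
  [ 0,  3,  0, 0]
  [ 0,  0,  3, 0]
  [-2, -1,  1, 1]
λ = 3: alg = 4, geom = 3

Step 1 — factor the characteristic polynomial to read off the algebraic multiplicities:
  χ_A(x) = (x - 3)^4

Step 2 — compute geometric multiplicities via the rank-nullity identity g(λ) = n − rank(A − λI):
  rank(A − (3)·I) = 1, so dim ker(A − (3)·I) = n − 1 = 3

Summary:
  λ = 3: algebraic multiplicity = 4, geometric multiplicity = 3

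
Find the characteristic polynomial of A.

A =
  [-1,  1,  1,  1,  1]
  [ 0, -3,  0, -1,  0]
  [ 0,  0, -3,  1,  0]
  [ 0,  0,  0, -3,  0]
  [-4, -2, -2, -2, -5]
x^5 + 15*x^4 + 90*x^3 + 270*x^2 + 405*x + 243

Expanding det(x·I − A) (e.g. by cofactor expansion or by noting that A is similar to its Jordan form J, which has the same characteristic polynomial as A) gives
  χ_A(x) = x^5 + 15*x^4 + 90*x^3 + 270*x^2 + 405*x + 243
which factors as (x + 3)^5. The eigenvalues (with algebraic multiplicities) are λ = -3 with multiplicity 5.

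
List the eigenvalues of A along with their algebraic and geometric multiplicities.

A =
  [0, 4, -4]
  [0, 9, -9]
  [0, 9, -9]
λ = 0: alg = 3, geom = 2

Step 1 — factor the characteristic polynomial to read off the algebraic multiplicities:
  χ_A(x) = x^3

Step 2 — compute geometric multiplicities via the rank-nullity identity g(λ) = n − rank(A − λI):
  rank(A − (0)·I) = 1, so dim ker(A − (0)·I) = n − 1 = 2

Summary:
  λ = 0: algebraic multiplicity = 3, geometric multiplicity = 2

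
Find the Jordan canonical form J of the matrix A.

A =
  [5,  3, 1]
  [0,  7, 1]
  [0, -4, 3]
J_3(5)

The characteristic polynomial is
  det(x·I − A) = x^3 - 15*x^2 + 75*x - 125 = (x - 5)^3

Eigenvalues and multiplicities (the geometric multiplicity of λ is n − rank(A − λI), which equals the number of Jordan blocks for λ):
  λ = 5: algebraic multiplicity = 3, geometric multiplicity = 1

Determining the block sizes for each eigenvalue:
  λ = 5: one block (gm = 1), so the single block has size am = 3 → block sizes [3]

Assembling the blocks gives a Jordan form
J =
  [5, 1, 0]
  [0, 5, 1]
  [0, 0, 5]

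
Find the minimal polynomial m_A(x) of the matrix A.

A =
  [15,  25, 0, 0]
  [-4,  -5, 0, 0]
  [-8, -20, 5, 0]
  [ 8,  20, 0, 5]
x^2 - 10*x + 25

The characteristic polynomial is χ_A(x) = (x - 5)^4, so the eigenvalues are known. The minimal polynomial is
  m_A(x) = Π_λ (x − λ)^{k_λ}
where k_λ is the size of the *largest* Jordan block for λ (equivalently, the smallest k with (A − λI)^k v = 0 for every generalised eigenvector v of λ).

  λ = 5: largest Jordan block has size 2, contributing (x − 5)^2

So m_A(x) = (x - 5)^2 = x^2 - 10*x + 25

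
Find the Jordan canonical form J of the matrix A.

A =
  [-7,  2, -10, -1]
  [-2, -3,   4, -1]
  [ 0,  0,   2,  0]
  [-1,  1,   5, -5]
J_3(-5) ⊕ J_1(2)

The characteristic polynomial is
  det(x·I − A) = x^4 + 13*x^3 + 45*x^2 - 25*x - 250 = (x - 2)*(x + 5)^3

Eigenvalues and multiplicities (the geometric multiplicity of λ is n − rank(A − λI), which equals the number of Jordan blocks for λ):
  λ = -5: algebraic multiplicity = 3, geometric multiplicity = 1
  λ = 2: algebraic multiplicity = 1, geometric multiplicity = 1

Determining the block sizes for each eigenvalue:
  λ = -5: one block (gm = 1), so the single block has size am = 3 → block sizes [3]
  λ = 2: one block (gm = 1), so the single block has size am = 1 → block sizes [1]

Assembling the blocks gives a Jordan form
J =
  [-5,  1,  0, 0]
  [ 0, -5,  1, 0]
  [ 0,  0, -5, 0]
  [ 0,  0,  0, 2]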